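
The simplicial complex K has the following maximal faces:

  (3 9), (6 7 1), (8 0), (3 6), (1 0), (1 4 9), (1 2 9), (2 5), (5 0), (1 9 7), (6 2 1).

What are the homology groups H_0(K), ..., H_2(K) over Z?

H_0 ≅ Z,  H_1 ≅ Z^2,  H_2 = 0.

Fix the vertex order 0 < 1 < 2 < 3 < 4 < 5 < 6 < 7 < 8 < 9 and write every simplex with vertices in increasing order. Then dim K = 2 and the simplices of K are:

  0-simplices (10): [0], [1], [2], [3], [4], [5], [6], [7], [8], [9]
  1-simplices (16): [0,1], [0,5], [0,8], [1,2], [1,4], [1,6], [1,7], [1,9], [2,5], [2,6], [2,9], [3,6], [3,9], [4,9], [6,7], [7,9]
  2-simplices (5): [1,2,6], [1,2,9], [1,4,9], [1,6,7], [1,7,9]

Hence C_0 ≅ Z^10, C_1 ≅ Z^16, C_2 ≅ Z^5.

Boundary ∂_1: C_1 → C_0 is given by ∂[p,q] = [q] − [p].
The resulting 10×16 matrix has rank 9, and its Smith normal form has invariant factors (1,1,1,1,1,1,1,1,1).

Boundary ∂_2: C_2 → C_1 sends each 2-simplex [p,q,r] to [q,r] − [p,r] + [p,q]. For instance
  ∂[1,6,7] = [6,7] − [1,7] + [1,6],
  ∂[1,2,9] = [2,9] − [1,9] + [1,2].
This gives a 16×5 integer matrix of rank 5; reducing to Smith normal form yields diagonal entries (1,1,1,1,1).

Computing H_k = (kernel of ∂_k) / (image of ∂_{k+1}):

  H_0: rank C_0 − rank ∂_1 = 10 − 9 = 1, and the invariant factors of ∂_1 are all 1, so H_0 ≅ Z.
  H_1: rank ker ∂_1 − rank ∂_2 = (16 − 9) − 5 = 2, and the invariant factors of ∂_2 are all 1, so H_1 ≅ Z^2.
  H_2: rank ker ∂_2 − rank ∂_3 = (5 − 5) − 0 = 0, and there is no ∂_3, so H_2 ≅ 0.

As a check, the Euler characteristic is 10 − 16 + 5 = -1, which agrees with 1 − 2 + 0 = -1.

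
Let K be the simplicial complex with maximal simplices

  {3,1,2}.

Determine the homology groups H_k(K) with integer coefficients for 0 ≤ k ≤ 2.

H_0 ≅ Z,  H_1 = 0,  H_2 = 0.

K has 3 vertices, 3 edges, 1 triangle.
rank ∂_0 = 0, rank ∂_1 = 2 ⇒ b_0 = 3 − 0 − 2 = 1; all invariant factors of ∂_1 are 1 so no torsion. So H_0 ≅ Z.
rank ∂_1 = 2, rank ∂_2 = 1 ⇒ b_1 = 3 − 2 − 1 = 0; all invariant factors of ∂_2 are 1 so no torsion. So H_1 ≅ 0.
rank ∂_2 = 1, rank ∂_3 = 0 ⇒ b_2 = 1 − 1 − 0 = 0. So H_2 ≅ 0.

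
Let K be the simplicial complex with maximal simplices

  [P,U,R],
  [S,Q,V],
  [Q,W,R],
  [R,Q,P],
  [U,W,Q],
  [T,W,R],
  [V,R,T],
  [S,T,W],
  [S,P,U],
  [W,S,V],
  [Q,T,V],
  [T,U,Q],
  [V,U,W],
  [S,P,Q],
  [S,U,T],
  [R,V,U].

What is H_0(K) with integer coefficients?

Order the vertices as P < Q < R < S < T < U < V < W. Listing each simplex with vertices in this order, K has dimension 2 with simplices:

  0-simplices (8): P, Q, R, S, T, U, V, W
  1-simplices (24): PQ, PR, PS, PU, QR, QS, QT, QU, QV, QW, RT, RU, RV, RW, ST, SU, SV, SW, TU, TV, TW, UV, UW, VW
  2-simplices (16): PQR, PQS, PRU, PSU, QRW, QSV, QTU, QTV, QUW, RTV, RTW, RUV, STU, STW, SVW, UVW

Hence C_0 ≅ Z^8, C_1 ≅ Z^24, C_2 ≅ Z^16.

∂_1: C_1 → C_0 sends each edge [p,q] (with p < q) to q − p. For instance
  ∂RW = W − R.
The 8×24 boundary matrix has rank 7 and Smith normal form diag(1,1,1,1,1,1,1).

Boundary ∂_2: C_2 → C_1 acts by ∂[p,q,r] = [q,r] − [p,r] + [p,q]. For instance
  ∂SVW = VW − SW + SV,
  ∂PQS = QS − PS + PQ.
As a 24×16 matrix over Z this has rank 15, with invariant factors (1,1,1,1,1,1,1,1,1,1,1,1,1,1,1).

Now H_k = ker ∂_k / im ∂_{k+1}, so:

  H_0: rank C_0 − rank ∂_1 = 8 − 7 = 1, and the invariant factors of ∂_1 are all 1, so H_0 = Z.

(K is a triangulation of the torus T^2.)

H_0 ≅ Z.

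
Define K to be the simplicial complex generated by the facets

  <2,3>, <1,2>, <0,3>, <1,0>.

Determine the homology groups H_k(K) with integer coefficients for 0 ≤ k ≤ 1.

Take the total order 0 < 1 < 2 < 3 on the vertex set. Then K (dimension 1) consists of the simplices:

  0-simplices (4): [0], [1], [2], [3]
  1-simplices (4): [0,1], [0,3], [1,2], [2,3]

giving chain groups C_0 ≅ Z^4, C_1 ≅ Z^4.

The boundary map ∂_1: C_1 → C_0 maps an edge to its endpoints' difference, ∂[p,q] = q − p. For instance
  ∂[1,2] = [2] − [1].
The resulting 4×4 matrix has rank 3, and its Smith normal form has invariant factors (1,1,1).

Computing H_k = (kernel of ∂_k) / (image of ∂_{k+1}):

  H_0: rank C_0 − rank ∂_1 = 4 − 3 = 1, and the invariant factors of ∂_1 are all 1, so H_0 = Z.
  H_1: rank ker ∂_1 − rank ∂_2 = (4 − 3) − 0 = 1, and there is no ∂_2, so H_1 = Z.

As a check, the Euler characteristic is 4 − 4 = 0, which agrees with 1 − 1 = 0.

H_0 = Z,  H_1 = Z.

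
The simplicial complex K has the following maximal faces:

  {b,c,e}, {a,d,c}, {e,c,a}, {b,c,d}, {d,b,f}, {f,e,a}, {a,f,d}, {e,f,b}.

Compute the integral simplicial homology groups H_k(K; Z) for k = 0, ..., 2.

K has 6 vertices, 12 edges, 8 triangles.
rank ∂_0 = 0, rank ∂_1 = 5 ⇒ b_0 = 6 − 0 − 5 = 1; all invariant factors of ∂_1 are 1 so no torsion. So H_0 = Z.
rank ∂_1 = 5, rank ∂_2 = 7 ⇒ b_1 = 12 − 5 − 7 = 0; all invariant factors of ∂_2 are 1 so no torsion. So H_1 = 0.
rank ∂_2 = 7, rank ∂_3 = 0 ⇒ b_2 = 8 − 7 − 0 = 1. So H_2 = Z.

H_0 = Z,  H_1 = 0,  H_2 = Z.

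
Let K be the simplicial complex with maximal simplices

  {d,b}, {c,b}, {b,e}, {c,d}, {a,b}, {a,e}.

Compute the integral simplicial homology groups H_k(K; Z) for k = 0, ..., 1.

Order the vertices as a < b < c < d < e. Listing each simplex with vertices in this order, K has dimension 1 with simplices:

  0-simplices (5): a, b, c, d, e
  1-simplices (6): ab, ae, bc, bd, be, cd

Hence C_0 ≅ Z^5, C_1 ≅ Z^6.

∂_1: C_1 → C_0 sends each edge [p,q] (with p < q) to q − p. For instance
  ∂cd = d − c.
This gives a 5×6 integer matrix of rank 4; reducing to Smith normal form yields diagonal entries (1,1,1,1).

Computing H_k = (kernel of ∂_k) / (image of ∂_{k+1}):

  H_0: rank C_0 − rank ∂_1 = 5 − 4 = 1, and the invariant factors of ∂_1 are all 1, so H_0 = Z.
  H_1: rank ker ∂_1 − rank ∂_2 = (6 − 4) − 0 = 2, and there is no ∂_2, so H_1 = Z^2.

As a check, the Euler characteristic is 5 − 6 = -1, which agrees with 1 − 2 = -1.

H_0 = Z,  H_1 = Z^2.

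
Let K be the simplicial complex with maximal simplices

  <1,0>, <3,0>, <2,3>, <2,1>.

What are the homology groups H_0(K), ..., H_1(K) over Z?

H_0 ≅ Z,  H_1 ≅ Z.

We work with the vertex ordering 0 < 1 < 2 < 3. The simplices of K, each written with vertices in increasing order, are:

  0-simplices (4): [0], [1], [2], [3]
  1-simplices (4): [0,1], [0,3], [1,2], [2,3]

Hence C_0 ≅ Z^4, C_1 ≅ Z^4.

Boundary ∂_1: C_1 → C_0 is given by ∂[p,q] = [q] − [p].
This gives a 4×4 integer matrix of rank 3; reducing to Smith normal form yields diagonal entries (1,1,1).

Computing H_k = (kernel of ∂_k) / (image of ∂_{k+1}):

  H_0: rank C_0 − rank ∂_1 = 4 − 3 = 1, and the invariant factors of ∂_1 are all 1, so H_0 ≅ Z.
  H_1: rank ker ∂_1 − rank ∂_2 = (4 − 3) − 0 = 1, and there is no ∂_2, so H_1 ≅ Z.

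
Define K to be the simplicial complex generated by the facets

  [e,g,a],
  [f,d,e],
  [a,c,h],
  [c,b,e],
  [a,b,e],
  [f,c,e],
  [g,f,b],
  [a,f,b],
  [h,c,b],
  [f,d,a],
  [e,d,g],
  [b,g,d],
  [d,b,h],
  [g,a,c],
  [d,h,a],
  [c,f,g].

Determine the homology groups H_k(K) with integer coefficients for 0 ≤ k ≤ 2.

H_0 ≅ Z,  H_1 ≅ Z^2,  H_2 ≅ Z.

Fix the vertex order a < b < c < d < e < f < g < h and write every simplex with vertices in increasing order. Then dim K = 2 and the simplices of K are:

  0-simplices (8): a, b, c, d, e, f, g, h
  1-simplices (24): ab, ac, ad, ae, af, ag, ah, bc, bd, be, bf, bg, bh, ce, cf, cg, ch, de, df, dg, dh, ef, eg, fg
  2-simplices (16): abe, abf, acg, ach, adf, adh, aeg, bce, bch, bdg, bdh, bfg, cef, cfg, def, deg

Hence C_0 ≅ Z^8, C_1 ≅ Z^24, C_2 ≅ Z^16.

The boundary map ∂_1: C_1 → C_0 sends each edge [p,q] (with p < q) to q − p. For instance
  ∂cg = g − c.
As a 8×24 matrix over Z this has rank 7, with invariant factors (1,1,1,1,1,1,1).

Boundary ∂_2: C_2 → C_1 acts by ∂[p,q,r] = [q,r] − [p,r] + [p,q]. For instance
  ∂cef = ef − cf + ce,
  ∂ach = ch − ah + ac.
The resulting 24×16 matrix has rank 15, and its Smith normal form has invariant factors (1,1,1,1,1,1,1,1,1,1,1,1,1,1,1).

Computing H_k = (kernel of ∂_k) / (image of ∂_{k+1}):

  H_0: rank C_0 − rank ∂_1 = 8 − 7 = 1, and the invariant factors of ∂_1 are all 1, so H_0 ≅ Z.
  H_1: rank ker ∂_1 − rank ∂_2 = (24 − 7) − 15 = 2, and the invariant factors of ∂_2 are all 1, so H_1 ≅ Z^2.
  H_2: rank ker ∂_2 − rank ∂_3 = (16 − 15) − 0 = 1, and there is no ∂_3, so H_2 ≅ Z.

(K is a triangulation of the torus T^2.)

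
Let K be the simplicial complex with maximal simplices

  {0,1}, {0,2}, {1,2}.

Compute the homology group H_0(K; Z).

H_0 = Z.

K has 3 vertices, 3 edges.
rank ∂_0 = 0, rank ∂_1 = 2 ⇒ b_0 = 3 − 0 − 2 = 1; all invariant factors of ∂_1 are 1 so no torsion. So H_0 ≅ Z.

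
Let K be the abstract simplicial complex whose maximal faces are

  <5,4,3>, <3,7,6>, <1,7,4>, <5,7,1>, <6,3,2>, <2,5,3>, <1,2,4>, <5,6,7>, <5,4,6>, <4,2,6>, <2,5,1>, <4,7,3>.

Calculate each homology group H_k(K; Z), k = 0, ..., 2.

Take the total order 1 < 2 < 3 < 4 < 5 < 6 < 7 on the vertex set. Then K (dimension 2) consists of the simplices:

  0-simplices (7): [1], [2], [3], [4], [5], [6], [7]
  1-simplices (18): [1,2], [1,4], [1,5], [1,7], [2,3], [2,4], [2,5], [2,6], [3,4], [3,5], [3,6], [3,7], [4,5], [4,6], [4,7], [5,6], [5,7], [6,7]
  2-simplices (12): [1,2,4], [1,2,5], [1,4,7], [1,5,7], [2,3,5], [2,3,6], [2,4,6], [3,4,5], [3,4,7], [3,6,7], [4,5,6], [5,6,7]

Hence C_0 ≅ Z^7, C_1 ≅ Z^18, C_2 ≅ Z^12.

The boundary map ∂_1: C_1 → C_0 maps an edge to its endpoints' difference, ∂[p,q] = q − p.
The 7×18 boundary matrix has rank 6 and Smith normal form diag(1,1,1,1,1,1).

The boundary map ∂_2: C_2 → C_1 sends each 2-simplex [p,q,r] to [q,r] − [p,r] + [p,q]. For instance
  ∂[4,5,6] = [5,6] − [4,6] + [4,5],
  ∂[3,4,7] = [4,7] − [3,7] + [3,4].
The 18×12 boundary matrix has rank 12 and Smith normal form diag(1,1,1,1,1,1,1,1,1,1,1,2).

Now H_k = ker ∂_k / im ∂_{k+1}, so:

  H_0: rank C_0 − rank ∂_1 = 7 − 6 = 1, and the invariant factors of ∂_1 are all 1, so H_0 = Z.
  H_1: rank ker ∂_1 − rank ∂_2 = (18 − 6) − 12 = 0, and ∂_2 has invariant factor 2 > 1, so H_1 = Z/2.
  H_2: rank ker ∂_2 − rank ∂_3 = (12 − 12) − 0 = 0, and there is no ∂_3, so H_2 = 0.

As a check, the Euler characteristic is 7 − 18 + 12 = 1, which agrees with 1 − 0 + 0 = 1.
(K is a triangulation of the real projective plane RP^2.)

H_0 ≅ Z,  H_1 ≅ Z/2,  H_2 = 0.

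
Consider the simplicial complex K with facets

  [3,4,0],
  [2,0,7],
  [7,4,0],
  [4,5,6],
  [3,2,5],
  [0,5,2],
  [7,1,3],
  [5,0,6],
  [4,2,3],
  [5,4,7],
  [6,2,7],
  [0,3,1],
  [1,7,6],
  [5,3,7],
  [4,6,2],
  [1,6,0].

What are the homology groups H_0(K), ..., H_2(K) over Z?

H_0 ≅ Z,  H_1 ≅ Z^2,  H_2 ≅ Z.

We work with the vertex ordering 0 < 1 < 2 < 3 < 4 < 5 < 6 < 7. The simplices of K, each written with vertices in increasing order, are:

  0-simplices (8): [0], [1], [2], [3], [4], [5], [6], [7]
  1-simplices (24): (24 of them)
  2-simplices (16): [0,1,3], [0,1,6], [0,2,5], [0,2,7], [0,3,4], [0,4,7], [0,5,6], [1,3,7], [1,6,7], [2,3,4], [2,3,5], [2,4,6], [2,6,7], [3,5,7], [4,5,6], [4,5,7]

so the chain groups are C_0 ≅ Z^8, C_1 ≅ Z^24, C_2 ≅ Z^16.

Boundary ∂_1: C_1 → C_0 sends each edge [p,q] (with p < q) to q − p. For instance
  ∂[2,4] = [4] − [2].
The 8×24 boundary matrix has rank 7 and Smith normal form diag(1,1,1,1,1,1,1).

Boundary ∂_2: C_2 → C_1 sends each 2-simplex [p,q,r] to [q,r] − [p,r] + [p,q]. For instance
  ∂[0,4,7] = [4,7] − [0,7] + [0,4],
  ∂[0,1,6] = [1,6] − [0,6] + [0,1].
As a 24×16 matrix over Z this has rank 15, with invariant factors (1,1,1,1,1,1,1,1,1,1,1,1,1,1,1).

From H_k ≅ ker(∂_k) / im(∂_{k+1}) we obtain:

  H_0: rank C_0 − rank ∂_1 = 8 − 7 = 1, and the invariant factors of ∂_1 are all 1, so H_0 ≅ Z.
  H_1: rank ker ∂_1 − rank ∂_2 = (24 − 7) − 15 = 2, and the invariant factors of ∂_2 are all 1, so H_1 ≅ Z^2.
  H_2: rank ker ∂_2 − rank ∂_3 = (16 − 15) − 0 = 1, and there is no ∂_3, so H_2 ≅ Z.

As a check, the Euler characteristic is 8 − 24 + 16 = 0, which agrees with 1 − 2 + 1 = 0.
(K is a triangulation of the torus T^2.)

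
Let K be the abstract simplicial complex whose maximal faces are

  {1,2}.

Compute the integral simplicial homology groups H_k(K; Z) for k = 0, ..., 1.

K has 2 vertices, 1 edge.
rank ∂_0 = 0, rank ∂_1 = 1 ⇒ b_0 = 2 − 0 − 1 = 1; all invariant factors of ∂_1 are 1 so no torsion. So H_0 = Z.
rank ∂_1 = 1, rank ∂_2 = 0 ⇒ b_1 = 1 − 1 − 0 = 0. So H_1 = 0.

H_0 ≅ Z,  H_1 = 0.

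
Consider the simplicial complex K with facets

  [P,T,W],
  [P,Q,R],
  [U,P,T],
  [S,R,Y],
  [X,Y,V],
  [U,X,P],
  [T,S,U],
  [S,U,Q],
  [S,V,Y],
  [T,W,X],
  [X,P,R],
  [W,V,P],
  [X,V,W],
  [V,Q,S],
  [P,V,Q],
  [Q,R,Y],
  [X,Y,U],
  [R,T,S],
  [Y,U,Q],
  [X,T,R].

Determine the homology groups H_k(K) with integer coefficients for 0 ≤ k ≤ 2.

H_0 = Z,  H_1 = Z ⊕ Z_2,  H_2 = 0.

Take the total order P < Q < R < S < T < U < V < W < X < Y on the vertex set. Then K (dimension 2) consists of the simplices:

  0-simplices (10): P, Q, R, S, T, U, V, W, X, Y
  1-simplices (30): PQ, PR, PT, PU, PV, PW, PX, QR, QS, QU, QV, QY, RS, RT, RX, RY, ST, SU, SV, SY, TU, TW, TX, UX, UY, VW, VX, VY, WX, XY
  2-simplices (20): PQR, PQV, PRX, PTU, PTW, PUX, PVW, QRY, QSU, QSV, QUY, RST, RSY, RTX, STU, SVY, TWX, UXY, VWX, VXY

giving chain groups C_0 ≅ Z^10, C_1 ≅ Z^30, C_2 ≅ Z^20.

Boundary ∂_1: C_1 → C_0 is given by ∂[p,q] = [q] − [p]. For instance
  ∂RY = Y − R.
The resulting 10×30 matrix has rank 9, and its Smith normal form has invariant factors (1,1,1,1,1,1,1,1,1).

∂_2: C_2 → C_1 acts by ∂[p,q,r] = [q,r] − [p,r] + [p,q]. For instance
  ∂TWX = WX − TX + TW,
  ∂VWX = WX − VX + VW.
The 30×20 boundary matrix has rank 20 and Smith normal form diag(1,1,1,1,1,1,1,1,1,1,1,1,1,1,1,1,1,1,1,2).

Now H_k = ker ∂_k / im ∂_{k+1}, so:

  H_0: rank C_0 − rank ∂_1 = 10 − 9 = 1, and the invariant factors of ∂_1 are all 1, so H_0 = Z.
  H_1: rank ker ∂_1 − rank ∂_2 = (30 − 9) − 20 = 1, and ∂_2 has invariant factor 2 > 1, so H_1 = Z ⊕ Z_2.
  H_2: rank ker ∂_2 − rank ∂_3 = (20 − 20) − 0 = 0, and there is no ∂_3, so H_2 = 0.

As a check, the Euler characteristic is 10 − 30 + 20 = 0, which agrees with 1 − 1 + 0 = 0.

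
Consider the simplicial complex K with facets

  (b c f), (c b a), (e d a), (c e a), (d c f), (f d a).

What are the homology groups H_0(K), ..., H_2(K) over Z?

H_0 ≅ Z,  H_1 ≅ Z,  H_2 = 0.

Fix the vertex order a < b < c < d < e < f and write every simplex with vertices in increasing order. Then dim K = 2 and the simplices of K are:

  0-simplices (6): a, b, c, d, e, f
  1-simplices (12): ab, ac, ad, ae, af, bc, bf, cd, ce, cf, de, df
  2-simplices (6): abc, ace, ade, adf, bcf, cdf

so the chain groups are C_0 ≅ Z^6, C_1 ≅ Z^12, C_2 ≅ Z^6.

∂_1: C_1 → C_0 is given by ∂[p,q] = [q] − [p]. For instance
  ∂ac = c − a.
This gives a 6×12 integer matrix of rank 5; reducing to Smith normal form yields diagonal entries (1,1,1,1,1).

Boundary ∂_2: C_2 → C_1 sends each 2-simplex [p,q,r] to [q,r] − [p,r] + [p,q]. For instance
  ∂adf = df − af + ad,
  ∂ace = ce − ae + ac.
As a 12×6 matrix over Z this has rank 6, with invariant factors (1,1,1,1,1,1).

From H_k ≅ ker(∂_k) / im(∂_{k+1}) we obtain:

  H_0: rank C_0 − rank ∂_1 = 6 − 5 = 1, and the invariant factors of ∂_1 are all 1, so H_0 ≅ Z.
  H_1: rank ker ∂_1 − rank ∂_2 = (12 − 5) − 6 = 1, and the invariant factors of ∂_2 are all 1, so H_1 ≅ Z.
  H_2: rank ker ∂_2 − rank ∂_3 = (6 − 6) − 0 = 0, and there is no ∂_3, so H_2 ≅ 0.

As a check, the Euler characteristic is 6 − 12 + 6 = 0, which agrees with 1 − 1 + 0 = 0.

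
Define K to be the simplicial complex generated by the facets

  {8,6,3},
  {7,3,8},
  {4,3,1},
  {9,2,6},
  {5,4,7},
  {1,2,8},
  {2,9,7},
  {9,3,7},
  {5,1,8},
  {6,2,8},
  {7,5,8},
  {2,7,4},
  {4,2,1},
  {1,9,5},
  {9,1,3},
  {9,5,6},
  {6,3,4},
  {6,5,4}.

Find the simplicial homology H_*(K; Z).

K has 9 vertices, 27 edges, 18 triangles.
rank ∂_0 = 0, rank ∂_1 = 8 ⇒ b_0 = 9 − 0 − 8 = 1; all invariant factors of ∂_1 are 1 so no torsion. So H_0 ≅ Z.
rank ∂_1 = 8, rank ∂_2 = 17 ⇒ b_1 = 27 − 8 − 17 = 2; all invariant factors of ∂_2 are 1 so no torsion. So H_1 ≅ Z^2.
rank ∂_2 = 17, rank ∂_3 = 0 ⇒ b_2 = 18 − 17 − 0 = 1. So H_2 ≅ Z.

H_0 = Z,  H_1 = Z^2,  H_2 = Z.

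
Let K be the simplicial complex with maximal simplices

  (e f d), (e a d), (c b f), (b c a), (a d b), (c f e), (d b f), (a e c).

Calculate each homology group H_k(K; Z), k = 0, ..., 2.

H_0 ≅ Z,  H_1 = 0,  H_2 ≅ Z.

Order the vertices as a < b < c < d < e < f. Listing each simplex with vertices in this order, K has dimension 2 with simplices:

  0-simplices (6): a, b, c, d, e, f
  1-simplices (12): ab, ac, ad, ae, bc, bd, bf, ce, cf, de, df, ef
  2-simplices (8): abc, abd, ace, ade, bcf, bdf, cef, def

giving chain groups C_0 ≅ Z^6, C_1 ≅ Z^12, C_2 ≅ Z^8.

∂_1: C_1 → C_0 maps an edge to its endpoints' difference, ∂[p,q] = q − p.
This gives a 6×12 integer matrix of rank 5; reducing to Smith normal form yields diagonal entries (1,1,1,1,1).

Boundary ∂_2: C_2 → C_1 acts by ∂[p,q,r] = [q,r] − [p,r] + [p,q]. For instance
  ∂ace = ce − ae + ac,
  ∂def = ef − df + de.
As a 12×8 matrix over Z this has rank 7, with invariant factors (1,1,1,1,1,1,1).

From H_k ≅ ker(∂_k) / im(∂_{k+1}) we obtain:

  H_0: rank C_0 − rank ∂_1 = 6 − 5 = 1, and the invariant factors of ∂_1 are all 1, so H_0 = Z.
  H_1: rank ker ∂_1 − rank ∂_2 = (12 − 5) − 7 = 0, and the invariant factors of ∂_2 are all 1, so H_1 = 0.
  H_2: rank ker ∂_2 − rank ∂_3 = (8 − 7) − 0 = 1, and there is no ∂_3, so H_2 = Z.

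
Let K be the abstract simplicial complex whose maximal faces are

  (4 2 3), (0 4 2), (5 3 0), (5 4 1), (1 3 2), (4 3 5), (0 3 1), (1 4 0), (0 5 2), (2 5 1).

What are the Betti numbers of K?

b_0 = 1, b_1 = 0, b_2 = 0.

Take the total order 0 < 1 < 2 < 3 < 4 < 5 on the vertex set. Then K (dimension 2) consists of the simplices:

  0-simplices (6): [0], [1], [2], [3], [4], [5]
  1-simplices (15): [0,1], [0,2], [0,3], [0,4], [0,5], [1,2], [1,3], [1,4], [1,5], [2,3], [2,4], [2,5], [3,4], [3,5], [4,5]
  2-simplices (10): [0,1,3], [0,1,4], [0,2,4], [0,2,5], [0,3,5], [1,2,3], [1,2,5], [1,4,5], [2,3,4], [3,4,5]

so the chain groups are C_0 ≅ Z^6, C_1 ≅ Z^15, C_2 ≅ Z^10.

∂_1: C_1 → C_0 sends each edge [p,q] (with p < q) to q − p.
As a 6×15 matrix over Z this has rank 5, with invariant factors (1,1,1,1,1).

∂_2: C_2 → C_1 acts by ∂[p,q,r] = [q,r] − [p,r] + [p,q]. For instance
  ∂[2,3,4] = [3,4] − [2,4] + [2,3],
  ∂[0,2,5] = [2,5] − [0,5] + [0,2].
The 15×10 boundary matrix has rank 10 and Smith normal form diag(1,1,1,1,1,1,1,1,1,2).

From H_k ≅ ker(∂_k) / im(∂_{k+1}) we obtain:

  H_0: rank C_0 − rank ∂_1 = 6 − 5 = 1, and the invariant factors of ∂_1 are all 1, so H_0 = Z.
  H_1: rank ker ∂_1 − rank ∂_2 = (15 − 5) − 10 = 0, and ∂_2 has invariant factor 2 > 1, so H_1 = Z_2.
  H_2: rank ker ∂_2 − rank ∂_3 = (10 − 10) − 0 = 0, and there is no ∂_3, so H_2 = 0.

As a check, the Euler characteristic is 6 − 15 + 10 = 1, which agrees with 1 − 0 + 0 = 1.
(K is a triangulation of the real projective plane RP^2.)

Hence the Betti numbers are b_0 = 1, b_1 = 0, b_2 = 0.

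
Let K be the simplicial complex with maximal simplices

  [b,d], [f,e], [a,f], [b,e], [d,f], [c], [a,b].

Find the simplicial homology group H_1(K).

K has 6 vertices, 6 edges.
rank ∂_1 = 4, rank ∂_2 = 0 ⇒ b_1 = 6 − 4 − 0 = 2. So H_1 ≅ Z^2.

H_1 = Z^2.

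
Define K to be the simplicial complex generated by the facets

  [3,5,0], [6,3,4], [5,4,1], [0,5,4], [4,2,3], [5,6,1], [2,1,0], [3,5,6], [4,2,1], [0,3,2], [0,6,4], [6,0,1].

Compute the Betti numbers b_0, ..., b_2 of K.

K has 7 vertices, 18 edges, 12 triangles.
rank ∂_0 = 0, rank ∂_1 = 6 ⇒ b_0 = 7 − 0 − 6 = 1; all invariant factors of ∂_1 are 1 so no torsion. So H_0 = Z.
rank ∂_1 = 6, rank ∂_2 = 12 ⇒ b_1 = 18 − 6 − 12 = 0; ∂_2 has invariant factor(s) [2] giving torsion. So H_1 = Z/2.
rank ∂_2 = 12, rank ∂_3 = 0 ⇒ b_2 = 12 − 12 − 0 = 0. So H_2 = 0.

b_0 = 1, b_1 = 0, b_2 = 0.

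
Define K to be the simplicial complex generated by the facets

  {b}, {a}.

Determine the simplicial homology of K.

K has 2 vertices.
rank ∂_0 = 0, rank ∂_1 = 0 ⇒ b_0 = 2 − 0 − 0 = 2. So H_0 ≅ Z^2.

H_0 = Z^2.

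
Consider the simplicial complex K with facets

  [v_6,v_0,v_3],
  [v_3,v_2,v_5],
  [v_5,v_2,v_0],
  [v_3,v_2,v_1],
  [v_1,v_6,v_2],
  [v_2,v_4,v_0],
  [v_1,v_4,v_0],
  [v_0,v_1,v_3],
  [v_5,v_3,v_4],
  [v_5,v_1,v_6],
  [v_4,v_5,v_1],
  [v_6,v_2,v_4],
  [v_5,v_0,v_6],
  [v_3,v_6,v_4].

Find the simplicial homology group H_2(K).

H_2 ≅ Z.

Fix the vertex order v_0 < v_1 < v_2 < v_3 < v_4 < v_5 < v_6 and write every simplex with vertices in increasing order. Then dim K = 2 and the simplices of K are:

  0-simplices (7): [v_0], [v_1], [v_2], [v_3], [v_4], [v_5], [v_6]
  1-simplices (21): (21 of them)
  2-simplices (14): (14 of them)

Hence C_0 ≅ Z^7, C_1 ≅ Z^21, C_2 ≅ Z^14.

Boundary ∂_1: C_1 → C_0 sends each edge [p,q] (with p < q) to q − p. For instance
  ∂[v_1,v_5] = [v_5] − [v_1].
The resulting 7×21 matrix has rank 6, and its Smith normal form has invariant factors (1,1,1,1,1,1).

The boundary map ∂_2: C_2 → C_1 acts by ∂[p,q,r] = [q,r] − [p,r] + [p,q]. For instance
  ∂[v_3,v_4,v_6] = [v_4,v_6] − [v_3,v_6] + [v_3,v_4],
  ∂[v_1,v_4,v_5] = [v_4,v_5] − [v_1,v_5] + [v_1,v_4].
This gives a 21×14 integer matrix of rank 13; reducing to Smith normal form yields diagonal entries (1,1,1,1,1,1,1,1,1,1,1,1,1).

Reading off H_k = ker ∂_k / im ∂_{k+1}:

  H_2: rank ker ∂_2 − rank ∂_3 = (14 − 13) − 0 = 1, and there is no ∂_3, so H_2 = Z.

(K is a triangulation of the torus T^2.)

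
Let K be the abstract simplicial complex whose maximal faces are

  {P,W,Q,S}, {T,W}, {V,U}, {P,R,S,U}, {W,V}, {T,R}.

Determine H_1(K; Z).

H_1 = Z^2.

We work with the vertex ordering P < Q < R < S < T < U < V < W. The simplices of K, each written with vertices in increasing order, are:

  0-simplices (8): P, Q, R, S, T, U, V, W
  1-simplices (15): PQ, PR, PS, PU, PW, QS, QW, RS, RT, RU, SU, SW, TW, UV, VW
  2-simplices (8): PQS, PQW, PRS, PRU, PSU, PSW, QSW, RSU
  3-simplices (2): PQSW, PRSU

so the chain groups are C_0 ≅ Z^8, C_1 ≅ Z^15, C_2 ≅ Z^8, C_3 ≅ Z^2.

∂_1: C_1 → C_0 sends each edge [p,q] (with p < q) to q − p. For instance
  ∂PR = R − P.
The resulting 8×15 matrix has rank 7, and its Smith normal form has invariant factors (1,1,1,1,1,1,1).

Boundary ∂_2: C_2 → C_1 sends each 2-simplex [p,q,r] to [q,r] − [p,r] + [p,q]. For instance
  ∂PSW = SW − PW + PS,
  ∂PQS = QS − PS + PQ.
This gives a 15×8 integer matrix of rank 6; reducing to Smith normal form yields diagonal entries (1,1,1,1,1,1).

Boundary ∂_3: C_3 → C_2 sends each 3-simplex σ to the alternating sum Σ_i (−1)^i (σ with its i-th vertex removed). For instance
  ∂PQSW = QSW − PSW + PQW − PQS,
  ∂PRSU = RSU − PSU + PRU − PRS.
This gives a 8×2 integer matrix of rank 2; reducing to Smith normal form yields diagonal entries (1,1).

Reading off H_k = ker ∂_k / im ∂_{k+1}:

  H_1: rank ker ∂_1 − rank ∂_2 = (15 − 7) − 6 = 2, and the invariant factors of ∂_2 are all 1, so H_1 ≅ Z^2.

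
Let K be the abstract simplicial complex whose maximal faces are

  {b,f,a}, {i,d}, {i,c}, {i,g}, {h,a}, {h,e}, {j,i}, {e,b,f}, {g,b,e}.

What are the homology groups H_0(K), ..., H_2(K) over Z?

H_0 ≅ Z,  H_1 ≅ Z,  H_2 = 0.

Fix the vertex order a < b < c < d < e < f < g < h < i < j and write every simplex with vertices in increasing order. Then dim K = 2 and the simplices of K are:

  0-simplices (10): a, b, c, d, e, f, g, h, i, j
  1-simplices (13): ab, af, ah, be, bf, bg, ci, di, ef, eg, eh, gi, ij
  2-simplices (3): abf, bef, beg

so the chain groups are C_0 ≅ Z^10, C_1 ≅ Z^13, C_2 ≅ Z^3.

The boundary map ∂_1: C_1 → C_0 is given by ∂[p,q] = [q] − [p].
The 10×13 boundary matrix has rank 9 and Smith normal form diag(1,1,1,1,1,1,1,1,1).

Boundary ∂_2: C_2 → C_1 sends each 2-simplex [p,q,r] to [q,r] − [p,r] + [p,q]. For instance
  ∂abf = bf − af + ab,
  ∂bef = ef − bf + be.
The resulting 13×3 matrix has rank 3, and its Smith normal form has invariant factors (1,1,1).

Computing H_k = (kernel of ∂_k) / (image of ∂_{k+1}):

  H_0: rank C_0 − rank ∂_1 = 10 − 9 = 1, and the invariant factors of ∂_1 are all 1, so H_0 ≅ Z.
  H_1: rank ker ∂_1 − rank ∂_2 = (13 − 9) − 3 = 1, and the invariant factors of ∂_2 are all 1, so H_1 ≅ Z.
  H_2: rank ker ∂_2 − rank ∂_3 = (3 − 3) − 0 = 0, and there is no ∂_3, so H_2 ≅ 0.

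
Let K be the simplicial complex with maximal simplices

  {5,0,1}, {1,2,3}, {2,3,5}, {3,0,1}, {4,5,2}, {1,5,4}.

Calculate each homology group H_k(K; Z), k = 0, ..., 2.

H_0 ≅ Z,  H_1 ≅ Z,  H_2 = 0.

Fix the vertex order 0 < 1 < 2 < 3 < 4 < 5 and write every simplex with vertices in increasing order. Then dim K = 2 and the simplices of K are:

  0-simplices (6): [0], [1], [2], [3], [4], [5]
  1-simplices (12): [0,1], [0,3], [0,5], [1,2], [1,3], [1,4], [1,5], [2,3], [2,4], [2,5], [3,5], [4,5]
  2-simplices (6): [0,1,3], [0,1,5], [1,2,3], [1,4,5], [2,3,5], [2,4,5]

so the chain groups are C_0 ≅ Z^6, C_1 ≅ Z^12, C_2 ≅ Z^6.

The boundary map ∂_1: C_1 → C_0 sends each edge [p,q] (with p < q) to q − p. For instance
  ∂[1,5] = [5] − [1].
This gives a 6×12 integer matrix of rank 5; reducing to Smith normal form yields diagonal entries (1,1,1,1,1).

∂_2: C_2 → C_1 sends each 2-simplex [p,q,r] to [q,r] − [p,r] + [p,q]. For instance
  ∂[1,4,5] = [4,5] − [1,5] + [1,4],
  ∂[1,2,3] = [2,3] − [1,3] + [1,2].
This gives a 12×6 integer matrix of rank 6; reducing to Smith normal form yields diagonal entries (1,1,1,1,1,1).

Computing H_k = (kernel of ∂_k) / (image of ∂_{k+1}):

  H_0: rank C_0 − rank ∂_1 = 6 − 5 = 1, and the invariant factors of ∂_1 are all 1, so H_0 = Z.
  H_1: rank ker ∂_1 − rank ∂_2 = (12 − 5) − 6 = 1, and the invariant factors of ∂_2 are all 1, so H_1 = Z.
  H_2: rank ker ∂_2 − rank ∂_3 = (6 − 6) − 0 = 0, and there is no ∂_3, so H_2 = 0.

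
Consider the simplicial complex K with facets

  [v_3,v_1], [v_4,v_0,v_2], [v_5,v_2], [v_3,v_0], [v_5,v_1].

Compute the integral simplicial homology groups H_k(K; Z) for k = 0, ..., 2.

H_0 = Z,  H_1 = Z,  H_2 = 0.

K has 6 vertices, 7 edges, 1 triangle.
rank ∂_0 = 0, rank ∂_1 = 5 ⇒ b_0 = 6 − 0 − 5 = 1; all invariant factors of ∂_1 are 1 so no torsion. So H_0 = Z.
rank ∂_1 = 5, rank ∂_2 = 1 ⇒ b_1 = 7 − 5 − 1 = 1; all invariant factors of ∂_2 are 1 so no torsion. So H_1 = Z.
rank ∂_2 = 1, rank ∂_3 = 0 ⇒ b_2 = 1 − 1 − 0 = 0. So H_2 = 0.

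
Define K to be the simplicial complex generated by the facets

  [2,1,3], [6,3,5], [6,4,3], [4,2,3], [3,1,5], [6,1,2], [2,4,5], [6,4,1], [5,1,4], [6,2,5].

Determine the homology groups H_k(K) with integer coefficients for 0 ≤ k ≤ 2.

H_0 ≅ Z,  H_1 ≅ Z_2,  H_2 = 0.

Order the vertices as 1 < 2 < 3 < 4 < 5 < 6. Listing each simplex with vertices in this order, K has dimension 2 with simplices:

  0-simplices (6): [1], [2], [3], [4], [5], [6]
  1-simplices (15): [1,2], [1,3], [1,4], [1,5], [1,6], [2,3], [2,4], [2,5], [2,6], [3,4], [3,5], [3,6], [4,5], [4,6], [5,6]
  2-simplices (10): [1,2,3], [1,2,6], [1,3,5], [1,4,5], [1,4,6], [2,3,4], [2,4,5], [2,5,6], [3,4,6], [3,5,6]

giving chain groups C_0 ≅ Z^6, C_1 ≅ Z^15, C_2 ≅ Z^10.

Boundary ∂_1: C_1 → C_0 is given by ∂[p,q] = [q] − [p]. For instance
  ∂[1,3] = [3] − [1].
The resulting 6×15 matrix has rank 5, and its Smith normal form has invariant factors (1,1,1,1,1).

Boundary ∂_2: C_2 → C_1 acts by ∂[p,q,r] = [q,r] − [p,r] + [p,q]. For instance
  ∂[1,4,6] = [4,6] − [1,6] + [1,4],
  ∂[2,5,6] = [5,6] − [2,6] + [2,5].
The resulting 15×10 matrix has rank 10, and its Smith normal form has invariant factors (1,1,1,1,1,1,1,1,1,2).

Now H_k = ker ∂_k / im ∂_{k+1}, so:

  H_0: rank C_0 − rank ∂_1 = 6 − 5 = 1, and the invariant factors of ∂_1 are all 1, so H_0 = Z.
  H_1: rank ker ∂_1 − rank ∂_2 = (15 − 5) − 10 = 0, and ∂_2 has invariant factor 2 > 1, so H_1 = Z_2.
  H_2: rank ker ∂_2 − rank ∂_3 = (10 − 10) − 0 = 0, and there is no ∂_3, so H_2 = 0.

As a check, the Euler characteristic is 6 − 15 + 10 = 1, which agrees with 1 − 0 + 0 = 1.
(K is a triangulation of the real projective plane RP^2.)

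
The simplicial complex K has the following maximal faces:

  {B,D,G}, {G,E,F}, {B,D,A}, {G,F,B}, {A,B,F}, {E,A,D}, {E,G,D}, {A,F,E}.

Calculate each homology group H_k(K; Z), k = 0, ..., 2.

Fix the vertex order A < B < D < E < F < G and write every simplex with vertices in increasing order. Then dim K = 2 and the simplices of K are:

  0-simplices (6): A, B, D, E, F, G
  1-simplices (12): AB, AD, AE, AF, BD, BF, BG, DE, DG, EF, EG, FG
  2-simplices (8): ABD, ABF, ADE, AEF, BDG, BFG, DEG, EFG

Hence C_0 ≅ Z^6, C_1 ≅ Z^12, C_2 ≅ Z^8.

Boundary ∂_1: C_1 → C_0 maps an edge to its endpoints' difference, ∂[p,q] = q − p. For instance
  ∂AF = F − A.
This gives a 6×12 integer matrix of rank 5; reducing to Smith normal form yields diagonal entries (1,1,1,1,1).

∂_2: C_2 → C_1 maps a triangle to the signed sum of its edges. For instance
  ∂ABD = BD − AD + AB,
  ∂DEG = EG − DG + DE.
This gives a 12×8 integer matrix of rank 7; reducing to Smith normal form yields diagonal entries (1,1,1,1,1,1,1).

Reading off H_k = ker ∂_k / im ∂_{k+1}:

  H_0: rank C_0 − rank ∂_1 = 6 − 5 = 1, and the invariant factors of ∂_1 are all 1, so H_0 = Z.
  H_1: rank ker ∂_1 − rank ∂_2 = (12 − 5) − 7 = 0, and the invariant factors of ∂_2 are all 1, so H_1 = 0.
  H_2: rank ker ∂_2 − rank ∂_3 = (8 − 7) − 0 = 1, and there is no ∂_3, so H_2 = Z.

H_0 ≅ Z,  H_1 = 0,  H_2 ≅ Z.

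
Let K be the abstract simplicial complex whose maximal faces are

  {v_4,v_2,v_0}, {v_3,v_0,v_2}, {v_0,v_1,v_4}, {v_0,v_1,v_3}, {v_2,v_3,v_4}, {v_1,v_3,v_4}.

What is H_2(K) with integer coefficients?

K has 5 vertices, 9 edges, 6 triangles.
rank ∂_2 = 5, rank ∂_3 = 0 ⇒ b_2 = 6 − 5 − 0 = 1. So H_2 ≅ Z.

H_2 = Z.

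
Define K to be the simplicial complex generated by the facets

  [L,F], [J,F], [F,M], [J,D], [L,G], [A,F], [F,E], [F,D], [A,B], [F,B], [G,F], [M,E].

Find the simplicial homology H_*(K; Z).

Fix the vertex order A < B < D < E < F < G < J < L < M and write every simplex with vertices in increasing order. Then dim K = 1 and the simplices of K are:

  0-simplices (9): A, B, D, E, F, G, J, L, M
  1-simplices (12): AB, AF, BF, DF, DJ, EF, EM, FG, FJ, FL, FM, GL

giving chain groups C_0 ≅ Z^9, C_1 ≅ Z^12.

Boundary ∂_1: C_1 → C_0 is given by ∂[p,q] = [q] − [p]. For instance
  ∂GL = L − G.
This gives a 9×12 integer matrix of rank 8; reducing to Smith normal form yields diagonal entries (1,1,1,1,1,1,1,1).

Now H_k = ker ∂_k / im ∂_{k+1}, so:

  H_0: rank C_0 − rank ∂_1 = 9 − 8 = 1, and the invariant factors of ∂_1 are all 1, so H_0 = Z.
  H_1: rank ker ∂_1 − rank ∂_2 = (12 − 8) − 0 = 4, and there is no ∂_2, so H_1 = Z^4.

H_0 = Z,  H_1 = Z^4.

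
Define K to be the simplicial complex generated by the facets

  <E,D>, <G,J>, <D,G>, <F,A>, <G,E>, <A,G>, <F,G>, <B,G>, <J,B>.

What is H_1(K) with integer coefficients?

Fix the vertex order A < B < D < E < F < G < J and write every simplex with vertices in increasing order. Then dim K = 1 and the simplices of K are:

  0-simplices (7): A, B, D, E, F, G, J
  1-simplices (9): AF, AG, BG, BJ, DE, DG, EG, FG, GJ

so the chain groups are C_0 ≅ Z^7, C_1 ≅ Z^9.

∂_1: C_1 → C_0 maps an edge to its endpoints' difference, ∂[p,q] = q − p. For instance
  ∂EG = G − E.
The 7×9 boundary matrix has rank 6 and Smith normal form diag(1,1,1,1,1,1).

From H_k ≅ ker(∂_k) / im(∂_{k+1}) we obtain:

  H_1: rank ker ∂_1 − rank ∂_2 = (9 − 6) − 0 = 3, and there is no ∂_2, so H_1 ≅ Z^3.

(K is a triangulation of a wedge of 3 circles.)

H_1 = Z^3.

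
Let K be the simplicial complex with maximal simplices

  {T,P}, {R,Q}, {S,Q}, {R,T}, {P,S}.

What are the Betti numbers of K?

b_0 = 1, b_1 = 1.

We work with the vertex ordering P < Q < R < S < T. The simplices of K, each written with vertices in increasing order, are:

  0-simplices (5): P, Q, R, S, T
  1-simplices (5): PS, PT, QR, QS, RT

Hence C_0 ≅ Z^5, C_1 ≅ Z^5.

∂_1: C_1 → C_0 maps an edge to its endpoints' difference, ∂[p,q] = q − p. For instance
  ∂PT = T − P.
This gives a 5×5 integer matrix of rank 4; reducing to Smith normal form yields diagonal entries (1,1,1,1).

Now H_k = ker ∂_k / im ∂_{k+1}, so:

  H_0: rank C_0 − rank ∂_1 = 5 − 4 = 1, and the invariant factors of ∂_1 are all 1, so H_0 = Z.
  H_1: rank ker ∂_1 − rank ∂_2 = (5 − 4) − 0 = 1, and there is no ∂_2, so H_1 = Z.

(K is a triangulation of the circle S^1.)

Hence the Betti numbers are b_0 = 1, b_1 = 1.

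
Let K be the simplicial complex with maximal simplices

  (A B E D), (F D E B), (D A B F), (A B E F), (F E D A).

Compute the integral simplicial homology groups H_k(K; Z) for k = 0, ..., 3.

Take the total order A < B < D < E < F on the vertex set. Then K (dimension 3) consists of the simplices:

  0-simplices (5): A, B, D, E, F
  1-simplices (10): AB, AD, AE, AF, BD, BE, BF, DE, DF, EF
  2-simplices (10): ABD, ABE, ABF, ADE, ADF, AEF, BDE, BDF, BEF, DEF
  3-simplices (5): ABDE, ABDF, ABEF, ADEF, BDEF

giving chain groups C_0 ≅ Z^5, C_1 ≅ Z^10, C_2 ≅ Z^10, C_3 ≅ Z^5.

∂_1: C_1 → C_0 sends each edge [p,q] (with p < q) to q − p. For instance
  ∂BD = D − B.
The resulting 5×10 matrix has rank 4, and its Smith normal form has invariant factors (1,1,1,1).

∂_2: C_2 → C_1 acts by ∂[p,q,r] = [q,r] − [p,r] + [p,q]. For instance
  ∂DEF = EF − DF + DE,
  ∂ADF = DF − AF + AD.
This gives a 10×10 integer matrix of rank 6; reducing to Smith normal form yields diagonal entries (1,1,1,1,1,1).

∂_3: C_3 → C_2 sends each 3-simplex σ to the alternating sum Σ_i (−1)^i (σ with its i-th vertex removed). For instance
  ∂ADEF = DEF − AEF + ADF − ADE,
  ∂ABDF = BDF − ADF + ABF − ABD.
The 10×5 boundary matrix has rank 4 and Smith normal form diag(1,1,1,1).

Computing H_k = (kernel of ∂_k) / (image of ∂_{k+1}):

  H_0: rank C_0 − rank ∂_1 = 5 − 4 = 1, and the invariant factors of ∂_1 are all 1, so H_0 ≅ Z.
  H_1: rank ker ∂_1 − rank ∂_2 = (10 − 4) − 6 = 0, and the invariant factors of ∂_2 are all 1, so H_1 ≅ 0.
  H_2: rank ker ∂_2 − rank ∂_3 = (10 − 6) − 4 = 0, and the invariant factors of ∂_3 are all 1, so H_2 ≅ 0.
  H_3: rank ker ∂_3 − rank ∂_4 = (5 − 4) − 0 = 1, and there is no ∂_4, so H_3 ≅ Z.

H_0 = Z,  H_1 = 0,  H_2 = 0,  H_3 = Z.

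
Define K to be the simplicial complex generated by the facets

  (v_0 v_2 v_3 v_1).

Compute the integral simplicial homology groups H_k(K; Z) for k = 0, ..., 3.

H_0 ≅ Z,  H_1 = 0,  H_2 = 0,  H_3 = 0.

Order the vertices as v_0 < v_1 < v_2 < v_3. Listing each simplex with vertices in this order, K has dimension 3 with simplices:

  0-simplices (4): [v_0], [v_1], [v_2], [v_3]
  1-simplices (6): [v_0,v_1], [v_0,v_2], [v_0,v_3], [v_1,v_2], [v_1,v_3], [v_2,v_3]
  2-simplices (4): [v_0,v_1,v_2], [v_0,v_1,v_3], [v_0,v_2,v_3], [v_1,v_2,v_3]
  3-simplices (1): [v_0,v_1,v_2,v_3]

so the chain groups are C_0 ≅ Z^4, C_1 ≅ Z^6, C_2 ≅ Z^4, C_3 ≅ Z^1.

∂_1: C_1 → C_0 maps an edge to its endpoints' difference, ∂[p,q] = q − p.
The resulting 4×6 matrix has rank 3, and its Smith normal form has invariant factors (1,1,1).

The boundary map ∂_2: C_2 → C_1 maps a triangle to the signed sum of its edges. For instance
  ∂[v_1,v_2,v_3] = [v_2,v_3] − [v_1,v_3] + [v_1,v_2],
  ∂[v_0,v_1,v_2] = [v_1,v_2] − [v_0,v_2] + [v_0,v_1].
As a 6×4 matrix over Z this has rank 3, with invariant factors (1,1,1).

The boundary map ∂_3: C_3 → C_2 sends each 3-simplex σ to the alternating sum Σ_i (−1)^i (σ with its i-th vertex removed). For instance
  ∂[v_0,v_1,v_2,v_3] = [v_1,v_2,v_3] − [v_0,v_2,v_3] + [v_0,v_1,v_3] − [v_0,v_1,v_2].
The resulting 4×1 matrix has rank 1, and its Smith normal form has invariant factors (1).

From H_k ≅ ker(∂_k) / im(∂_{k+1}) we obtain:

  H_0: rank C_0 − rank ∂_1 = 4 − 3 = 1, and the invariant factors of ∂_1 are all 1, so H_0 = Z.
  H_1: rank ker ∂_1 − rank ∂_2 = (6 − 3) − 3 = 0, and the invariant factors of ∂_2 are all 1, so H_1 = 0.
  H_2: rank ker ∂_2 − rank ∂_3 = (4 − 3) − 1 = 0, and the invariant factors of ∂_3 are all 1, so H_2 = 0.
  H_3: rank ker ∂_3 − rank ∂_4 = (1 − 1) − 0 = 0, and there is no ∂_4, so H_3 = 0.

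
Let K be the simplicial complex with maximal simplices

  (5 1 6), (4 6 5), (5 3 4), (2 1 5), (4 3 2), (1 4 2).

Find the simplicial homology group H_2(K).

H_2 ≅ 0.

Order the vertices as 1 < 2 < 3 < 4 < 5 < 6. Listing each simplex with vertices in this order, K has dimension 2 with simplices:

  0-simplices (6): [1], [2], [3], [4], [5], [6]
  1-simplices (12): [1,2], [1,4], [1,5], [1,6], [2,3], [2,4], [2,5], [3,4], [3,5], [4,5], [4,6], [5,6]
  2-simplices (6): [1,2,4], [1,2,5], [1,5,6], [2,3,4], [3,4,5], [4,5,6]

so the chain groups are C_0 ≅ Z^6, C_1 ≅ Z^12, C_2 ≅ Z^6.

The boundary map ∂_1: C_1 → C_0 maps an edge to its endpoints' difference, ∂[p,q] = q − p.
As a 6×12 matrix over Z this has rank 5, with invariant factors (1,1,1,1,1).

Boundary ∂_2: C_2 → C_1 maps a triangle to the signed sum of its edges. For instance
  ∂[4,5,6] = [5,6] − [4,6] + [4,5],
  ∂[1,2,5] = [2,5] − [1,5] + [1,2].
The 12×6 boundary matrix has rank 6 and Smith normal form diag(1,1,1,1,1,1).

From H_k ≅ ker(∂_k) / im(∂_{k+1}) we obtain:

  H_2: rank ker ∂_2 − rank ∂_3 = (6 − 6) − 0 = 0, and there is no ∂_3, so H_2 ≅ 0.

(K is a triangulation of the cylinder S^1 x I.)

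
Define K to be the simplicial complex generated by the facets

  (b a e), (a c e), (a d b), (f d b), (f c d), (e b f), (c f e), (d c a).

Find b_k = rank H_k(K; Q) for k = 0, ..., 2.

We work with the vertex ordering a < b < c < d < e < f. The simplices of K, each written with vertices in increasing order, are:

  0-simplices (6): a, b, c, d, e, f
  1-simplices (12): ab, ac, ad, ae, bd, be, bf, cd, ce, cf, df, ef
  2-simplices (8): abd, abe, acd, ace, bdf, bef, cdf, cef

giving chain groups C_0 ≅ Z^6, C_1 ≅ Z^12, C_2 ≅ Z^8.

Boundary ∂_1: C_1 → C_0 maps an edge to its endpoints' difference, ∂[p,q] = q − p. For instance
  ∂cd = d − c.
As a 6×12 matrix over Z this has rank 5, with invariant factors (1,1,1,1,1).

The boundary map ∂_2: C_2 → C_1 maps a triangle to the signed sum of its edges. For instance
  ∂bdf = df − bf + bd,
  ∂cef = ef − cf + ce.
As a 12×8 matrix over Z this has rank 7, with invariant factors (1,1,1,1,1,1,1).

Now H_k = ker ∂_k / im ∂_{k+1}, so:

  H_0: rank C_0 − rank ∂_1 = 6 − 5 = 1, and the invariant factors of ∂_1 are all 1, so H_0 = Z.
  H_1: rank ker ∂_1 − rank ∂_2 = (12 − 5) − 7 = 0, and the invariant factors of ∂_2 are all 1, so H_1 = 0.
  H_2: rank ker ∂_2 − rank ∂_3 = (8 − 7) − 0 = 1, and there is no ∂_3, so H_2 = Z.

As a check, the Euler characteristic is 6 − 12 + 8 = 2, which agrees with 1 − 0 + 1 = 2.

Hence the Betti numbers are b_0 = 1, b_1 = 0, b_2 = 1.

b_0 = 1, b_1 = 0, b_2 = 1.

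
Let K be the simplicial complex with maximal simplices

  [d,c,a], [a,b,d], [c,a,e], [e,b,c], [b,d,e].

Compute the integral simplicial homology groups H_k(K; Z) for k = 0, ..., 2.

K has 5 vertices, 10 edges, 5 triangles.
rank ∂_0 = 0, rank ∂_1 = 4 ⇒ b_0 = 5 − 0 − 4 = 1; all invariant factors of ∂_1 are 1 so no torsion. So H_0 ≅ Z.
rank ∂_1 = 4, rank ∂_2 = 5 ⇒ b_1 = 10 − 4 − 5 = 1; all invariant factors of ∂_2 are 1 so no torsion. So H_1 ≅ Z.
rank ∂_2 = 5, rank ∂_3 = 0 ⇒ b_2 = 5 − 5 − 0 = 0. So H_2 ≅ 0.

H_0 ≅ Z,  H_1 ≅ Z,  H_2 = 0.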